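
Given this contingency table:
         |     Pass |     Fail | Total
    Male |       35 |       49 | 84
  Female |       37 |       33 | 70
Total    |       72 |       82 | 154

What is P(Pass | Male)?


P(Pass | Male) = 35/(35+49) = 35/84 = 5/12

P(Pass|Male) = 5/12 ≈ 41.67%


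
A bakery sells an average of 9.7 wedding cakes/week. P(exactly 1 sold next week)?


Poisson(λ=9.7): P(X=1) = e^(-λ)×λ^k/k!
= e^(-9.7) × 9.7^1 / 1!
≈ 6.128349505e-05 × 9.7 / 1 ≈ 0.000594

P(X=1) ≈ 0.000594 ≈ 0.06%


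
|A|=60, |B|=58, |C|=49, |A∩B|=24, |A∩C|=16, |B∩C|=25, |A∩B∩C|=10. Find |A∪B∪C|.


|A∪B∪C| = 60+58+49-24-16-25+10 = 112

|A∪B∪C| = 112


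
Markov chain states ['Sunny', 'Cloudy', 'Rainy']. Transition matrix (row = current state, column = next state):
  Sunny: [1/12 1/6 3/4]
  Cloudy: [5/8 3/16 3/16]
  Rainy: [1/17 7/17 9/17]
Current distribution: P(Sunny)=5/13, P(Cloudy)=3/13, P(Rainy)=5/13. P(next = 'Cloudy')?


P(next=Cloudy) = Σᵢ P(now=i)×P(i→Cloudy)
= 5/13×1/6 + 3/13×3/16 + 5/13×7/17
= 5/78 + 9/208 + 35/221 = 2819/10608

P = 2819/10608 ≈ 0.2657


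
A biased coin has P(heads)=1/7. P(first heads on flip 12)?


Geometric: P(X=12) = (1-p)^(k-1)×p = (6/7)^11×1/7 = 362797056/13841287201

P(X=12) = 362797056/13841287201 ≈ 2.62%


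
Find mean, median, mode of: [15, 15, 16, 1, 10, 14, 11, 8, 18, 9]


Sorted: [1, 8, 9, 10, 11, 14, 15, 15, 16, 18]
Mean = 117/10
Median = 25/2
Freq: {15: 2, 16: 1, 1: 1, 10: 1, 14: 1, 11: 1, 8: 1, 18: 1, 9: 1}
Mode: [15]

Mean=117/10, Median=25/2, Mode=15


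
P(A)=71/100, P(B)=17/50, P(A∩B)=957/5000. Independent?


P(A)×P(B) = 1207/5000
P(A∩B) = 957/5000
Not equal → NOT independent

No, not independent


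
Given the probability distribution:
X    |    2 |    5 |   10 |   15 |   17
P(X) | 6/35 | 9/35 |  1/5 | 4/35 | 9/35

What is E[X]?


E[X] = Σ x·P(X=x)
= (2)×(6/35) + (5)×(9/35) + (10)×(1/5) + (15)×(4/35) + (17)×(9/35)
= 68/7

E[X] = 68/7


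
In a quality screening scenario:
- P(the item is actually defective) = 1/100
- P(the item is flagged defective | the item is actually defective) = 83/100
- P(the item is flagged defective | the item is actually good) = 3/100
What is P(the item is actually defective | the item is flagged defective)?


Using Bayes' theorem:
P(A|B) = P(B|A)·P(A) / P(B)

P(the item is flagged defective) = 83/100 × 1/100 + 3/100 × 99/100
= 83/10000 + 297/10000 = 19/500

P(the item is actually defective|the item is flagged defective) = (83/10000) / (19/500) = 83/380

P(the item is actually defective|the item is flagged defective) = 83/380 ≈ 21.84%


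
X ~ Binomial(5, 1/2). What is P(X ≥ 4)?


P(X ≥ 4) = Σ P(X=i) for i=4..5
P(X=4) = 5/32
P(X=5) = 1/32
Sum = 3/16

P(X ≥ 4) = 3/16 ≈ 18.75%


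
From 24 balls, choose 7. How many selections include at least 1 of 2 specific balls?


Complement: C(24,7) - C(22,7) = 346104 - 170544 = 175560

175560


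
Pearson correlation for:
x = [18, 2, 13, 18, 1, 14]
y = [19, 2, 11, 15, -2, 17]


n=6, Σx=66, Σy=62, Σxy=995, Σx²=1018, Σy²=1004
r = (6×995 - 66×62)/√((6×1018 - 66²)(6×1004 - 62²))
= 1878/√(1752×2180) = 1878/√3819360 ≈ 1878/1954.3183 ≈ 0.9609

r ≈ 0.9609


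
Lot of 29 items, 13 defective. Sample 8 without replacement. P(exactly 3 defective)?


Hypergeometric: C(13,3)×C(16,5)/C(29,8)
= 286×4368/4292145 = 2912/10005

P(X=3) = 2912/10005 ≈ 29.11%


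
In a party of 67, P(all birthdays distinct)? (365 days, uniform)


P(all different) = Π(365-i)/365 for i=0..66
= (365/365)×(364/365)×...×(299/365)
= 0.001560

P ≈ 0.0016 ≈ 0.16%


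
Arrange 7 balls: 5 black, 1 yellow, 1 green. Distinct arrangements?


7!/(5!×1!×1!) = 42

42


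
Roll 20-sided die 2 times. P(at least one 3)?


P(no 3)^2 = (19/20)^2 = 361/400
P(≥1) = 1 - 361/400 = 39/400

P = 39/400 ≈ 9.75%


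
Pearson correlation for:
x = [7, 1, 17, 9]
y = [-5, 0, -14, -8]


n=4, Σx=34, Σy=-27, Σxy=-345, Σx²=420, Σy²=285
r = (4×(-345) - 34×(-27))/√((4×420 - 34²)(4×285 - (-27)²))
= -462/√(524×411) = -462/√215364 ≈ -462/464.0733 ≈ -0.9955

r ≈ -0.9955


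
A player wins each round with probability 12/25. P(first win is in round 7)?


Geometric: P(X=7) = (1-p)^(k-1)×p = (13/25)^6×12/25 = 57921708/6103515625

P(X=7) = 57921708/6103515625 ≈ 0.95%


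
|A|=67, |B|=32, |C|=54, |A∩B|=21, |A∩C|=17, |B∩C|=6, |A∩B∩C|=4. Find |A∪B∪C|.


|A∪B∪C| = 67+32+54-21-17-6+4 = 113

|A∪B∪C| = 113


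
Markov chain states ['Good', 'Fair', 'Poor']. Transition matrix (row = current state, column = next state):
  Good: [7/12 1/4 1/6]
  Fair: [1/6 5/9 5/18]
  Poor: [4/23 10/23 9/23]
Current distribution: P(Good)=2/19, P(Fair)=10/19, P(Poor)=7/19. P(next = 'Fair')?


P(next=Fair) = Σᵢ P(now=i)×P(i→Fair)
= 2/19×1/4 + 10/19×5/9 + 7/19×10/23
= 1/38 + 50/171 + 70/437 = 3767/7866

P = 3767/7866 ≈ 0.4789


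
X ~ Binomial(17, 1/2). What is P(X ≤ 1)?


P(X ≤ 1) = Σ P(X=i) for i=0..1
P(X=0) = 1/131072
P(X=1) = 17/131072
Sum = 9/65536

P(X ≤ 1) = 9/65536 ≈ 0.01%


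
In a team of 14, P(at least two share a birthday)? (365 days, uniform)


P(all different) = Π(365-i)/365 for i=0..13
= 0.776897
P(match) = 1 - 0.776897 = 0.223103

P ≈ 0.2231 ≈ 22.31%


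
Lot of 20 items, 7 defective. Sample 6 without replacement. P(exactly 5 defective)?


Hypergeometric: C(7,5)×C(13,1)/C(20,6)
= 21×13/38760 = 91/12920

P(X=5) = 91/12920 ≈ 0.70%


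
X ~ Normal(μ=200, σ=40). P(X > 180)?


z = (180-200)/40 = -0.5
P(X > 180) = 1 - P(Z ≤ -0.5) = 1 - 0.3085 = 0.6915

P(X > 180) ≈ 0.6915


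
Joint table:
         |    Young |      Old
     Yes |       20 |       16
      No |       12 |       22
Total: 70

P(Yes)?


P(Yes) = (20+16)/70 = 36/70 = 18/35

P(Yes) = 18/35 ≈ 51.43%


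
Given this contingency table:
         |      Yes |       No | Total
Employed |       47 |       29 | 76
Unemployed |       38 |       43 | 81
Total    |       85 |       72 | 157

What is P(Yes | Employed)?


P(Yes | Employed) = 47/(47+29) = 47/76

P(Yes|Employed) = 47/76 ≈ 61.84%


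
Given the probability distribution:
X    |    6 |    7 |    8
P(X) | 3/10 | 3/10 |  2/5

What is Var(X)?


E[X] = 71/10
E[X²] = 511/10
Var(X) = E[X²] - (E[X])² = 511/10 - 5041/100 = 69/100

Var(X) = 69/100 ≈ 0.6900


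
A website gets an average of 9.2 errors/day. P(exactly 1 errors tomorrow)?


Poisson(λ=9.2): P(X=1) = e^(-λ)×λ^k/k!
= e^(-9.2) × 9.2^1 / 1!
≈ 0.0001010394018 × 9.2 / 1 ≈ 0.000930

P(X=1) ≈ 0.000930 ≈ 0.09%


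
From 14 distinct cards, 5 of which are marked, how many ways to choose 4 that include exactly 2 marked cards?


Choose 2 of the 5 marked cards and 2 of the other 9 cards:
C(5,2)×C(9,2) = 10×36 = 360

360


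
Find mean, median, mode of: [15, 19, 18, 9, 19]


Sorted: [9, 15, 18, 19, 19]
Mean = 80/5 = 16
Median = 18
Freq: {15: 1, 19: 2, 18: 1, 9: 1}
Mode: [19]

Mean=16, Median=18, Mode=19


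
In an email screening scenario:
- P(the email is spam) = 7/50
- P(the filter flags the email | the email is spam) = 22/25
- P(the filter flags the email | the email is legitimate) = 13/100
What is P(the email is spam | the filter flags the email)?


Using Bayes' theorem:
P(A|B) = P(B|A)·P(A) / P(B)

P(the filter flags the email) = 22/25 × 7/50 + 13/100 × 43/50
= 77/625 + 559/5000 = 47/200

P(the email is spam|the filter flags the email) = (77/625) / (47/200) = 616/1175

P(the email is spam|the filter flags the email) = 616/1175 ≈ 52.43%


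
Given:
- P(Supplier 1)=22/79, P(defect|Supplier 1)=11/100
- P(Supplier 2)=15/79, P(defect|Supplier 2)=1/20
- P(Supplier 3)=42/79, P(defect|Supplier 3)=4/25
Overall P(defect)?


P(B) = Σ P(B|Aᵢ)×P(Aᵢ)
  11/100×22/79 = 121/3950
  1/20×15/79 = 3/316
  4/25×42/79 = 168/1975
Sum = 989/7900

P(defect) = 989/7900 ≈ 12.52%


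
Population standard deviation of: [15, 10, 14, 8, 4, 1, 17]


Mean = 69/7
  (15-69/7)²=1296/49
  (10-69/7)²=1/49
  (14-69/7)²=841/49
  (8-69/7)²=169/49
  (4-69/7)²=1681/49
  (1-69/7)²=3844/49
  (17-69/7)²=2500/49
Σ(x-μ)² = 1476/7
σ² = (1476/7)/7 = 1476/49

σ = √(1476/49) ≈ 5.4884


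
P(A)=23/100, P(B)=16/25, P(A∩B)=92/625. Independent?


P(A)×P(B) = 92/625
P(A∩B) = 92/625
Equal ✓ → Independent

Yes, independent


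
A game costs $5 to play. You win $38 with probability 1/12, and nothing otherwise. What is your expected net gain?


E[gain] = (38-5)×1/12 + (-5)×11/12
= 11/4 - 55/12 = -11/6

Expected net gain = $-11/6 ≈ $-1.83


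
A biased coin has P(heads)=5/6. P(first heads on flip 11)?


Geometric: P(X=11) = (1-p)^(k-1)×p = (1/6)^10×5/6 = 5/362797056

P(X=11) = 5/362797056 ≈ 0.00%


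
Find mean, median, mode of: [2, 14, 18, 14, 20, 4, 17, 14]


Sorted: [2, 4, 14, 14, 14, 17, 18, 20]
Mean = 103/8
Median = 14
Freq: {2: 1, 14: 3, 18: 1, 20: 1, 4: 1, 17: 1}
Mode: [14]

Mean=103/8, Median=14, Mode=14


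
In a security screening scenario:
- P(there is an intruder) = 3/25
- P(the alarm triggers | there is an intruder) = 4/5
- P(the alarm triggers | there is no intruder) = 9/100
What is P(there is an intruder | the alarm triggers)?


Using Bayes' theorem:
P(A|B) = P(B|A)·P(A) / P(B)

P(the alarm triggers) = 4/5 × 3/25 + 9/100 × 22/25
= 12/125 + 99/1250 = 219/1250

P(there is an intruder|the alarm triggers) = (12/125) / (219/1250) = 40/73

P(there is an intruder|the alarm triggers) = 40/73 ≈ 54.79%


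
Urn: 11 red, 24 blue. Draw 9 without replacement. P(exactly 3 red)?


Hypergeometric: C(11,3)×C(24,6)/C(35,9)
= 165×134596/70607460 = 4807/15283

P(X=3) = 4807/15283 ≈ 31.45%


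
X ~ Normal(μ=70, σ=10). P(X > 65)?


z = (65-70)/10 = -0.5
P(X > 65) = 1 - P(Z ≤ -0.5) = 1 - 0.3085 = 0.6915

P(X > 65) ≈ 0.6915


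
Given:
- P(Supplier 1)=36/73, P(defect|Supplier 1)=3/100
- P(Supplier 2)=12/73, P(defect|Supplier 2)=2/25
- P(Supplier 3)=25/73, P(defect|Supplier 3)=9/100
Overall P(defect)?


P(B) = Σ P(B|Aᵢ)×P(Aᵢ)
  3/100×36/73 = 27/1825
  2/25×12/73 = 24/1825
  9/100×25/73 = 9/292
Sum = 429/7300

P(defect) = 429/7300 ≈ 5.88%


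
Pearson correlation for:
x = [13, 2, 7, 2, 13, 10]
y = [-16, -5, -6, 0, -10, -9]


n=6, Σx=47, Σy=-46, Σxy=-480, Σx²=495, Σy²=498
r = (6×(-480) - 47×(-46))/√((6×495 - 47²)(6×498 - (-46)²))
= -718/√(761×872) = -718/√663592 ≈ -718/814.6116 ≈ -0.8814

r ≈ -0.8814


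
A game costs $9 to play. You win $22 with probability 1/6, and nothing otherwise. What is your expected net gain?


E[gain] = (22-9)×1/6 + (-9)×5/6
= 13/6 - 15/2 = -16/3

Expected net gain = $-16/3 ≈ $-5.33


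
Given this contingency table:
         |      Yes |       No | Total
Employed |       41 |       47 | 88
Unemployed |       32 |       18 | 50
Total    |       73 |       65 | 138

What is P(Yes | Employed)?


P(Yes | Employed) = 41/(41+47) = 41/88

P(Yes|Employed) = 41/88 ≈ 46.59%


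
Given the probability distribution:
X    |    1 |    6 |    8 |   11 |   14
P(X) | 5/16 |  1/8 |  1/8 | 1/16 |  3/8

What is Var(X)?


E[X] = 8
E[X²] = 751/8
Var(X) = E[X²] - (E[X])² = 751/8 - 64 = 239/8

Var(X) = 239/8 ≈ 29.8750


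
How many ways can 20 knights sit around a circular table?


Circular arrangements of 20 distinct objects: fix one position to break rotational symmetry.
(n-1)! = 19! = 121645100408832000

121645100408832000


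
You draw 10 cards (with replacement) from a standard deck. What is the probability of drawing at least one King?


P(not a King) = 48/52 = 12/13
P(none in 10 draws) = (12/13)^10 = 61917364224/137858491849
P(≥1 King) = 1 - 61917364224/137858491849 = 75941127625/137858491849

P = 75941127625/137858491849 ≈ 55.09%


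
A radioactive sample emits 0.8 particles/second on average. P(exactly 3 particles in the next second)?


Poisson(λ=0.8): P(X=3) = e^(-λ)×λ^k/k!
= e^(-0.8) × 0.8^3 / 3!
≈ 0.4493289641 × 0.512 / 6 ≈ 0.038343

P(X=3) ≈ 0.038343 ≈ 3.83%


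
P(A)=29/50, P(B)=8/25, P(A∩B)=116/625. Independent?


P(A)×P(B) = 116/625
P(A∩B) = 116/625
Equal ✓ → Independent

Yes, independent


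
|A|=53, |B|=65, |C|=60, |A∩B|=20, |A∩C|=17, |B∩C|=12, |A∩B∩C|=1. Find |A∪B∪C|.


|A∪B∪C| = 53+65+60-20-17-12+1 = 130

|A∪B∪C| = 130


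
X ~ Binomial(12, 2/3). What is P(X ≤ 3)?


P(X ≤ 3) = Σ P(X=i) for i=0..3
P(X=0) = 1/531441
P(X=1) = 8/177147
P(X=2) = 88/177147
P(X=3) = 1760/531441
Sum = 683/177147

P(X ≤ 3) = 683/177147 ≈ 0.39%


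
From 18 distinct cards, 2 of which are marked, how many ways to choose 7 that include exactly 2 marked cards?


Choose 2 of the 2 marked cards and 5 of the other 16 cards:
C(2,2)×C(16,5) = 1×4368 = 4368

4368


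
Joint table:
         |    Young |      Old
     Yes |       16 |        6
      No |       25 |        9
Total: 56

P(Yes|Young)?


P(Yes|Young) = 16/(16+25) = 16/41

P = 16/41 ≈ 39.02%


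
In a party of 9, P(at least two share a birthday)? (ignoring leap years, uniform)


P(all different) = Π(365-i)/365 for i=0..8
= 0.905376
P(match) = 1 - 0.905376 = 0.094624

P ≈ 0.0946 ≈ 9.46%


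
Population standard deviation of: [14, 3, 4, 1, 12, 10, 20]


Mean = 64/7
  (14-64/7)²=1156/49
  (3-64/7)²=1849/49
  (4-64/7)²=1296/49
  (1-64/7)²=3249/49
  (12-64/7)²=400/49
  (10-64/7)²=36/49
  (20-64/7)²=5776/49
Σ(x-μ)² = 1966/7
σ² = (1966/7)/7 = 1966/49

σ = √(1966/49) ≈ 6.3342


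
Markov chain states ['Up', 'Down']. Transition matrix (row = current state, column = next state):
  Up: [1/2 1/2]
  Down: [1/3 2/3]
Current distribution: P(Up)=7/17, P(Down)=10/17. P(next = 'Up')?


P(next=Up) = Σᵢ P(now=i)×P(i→Up)
= 7/17×1/2 + 10/17×1/3
= 7/34 + 10/51 = 41/102

P = 41/102 ≈ 0.4020


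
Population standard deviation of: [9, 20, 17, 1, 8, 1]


Mean = 56/6 = 28/3
  (9-28/3)²=1/9
  (20-28/3)²=1024/9
  (17-28/3)²=529/9
  (1-28/3)²=625/9
  (8-28/3)²=16/9
  (1-28/3)²=625/9
Σ(x-μ)² = 940/3
σ² = (940/3)/6 = 470/9

σ = √(470/9) ≈ 7.2265


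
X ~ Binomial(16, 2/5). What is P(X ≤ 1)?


P(X ≤ 1) = Σ P(X=i) for i=0..1
P(X=0) = 43046721/152587890625
P(X=1) = 459165024/152587890625
Sum = 100442349/30517578125

P(X ≤ 1) = 100442349/30517578125 ≈ 0.33%


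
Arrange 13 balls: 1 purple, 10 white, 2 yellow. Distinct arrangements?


13!/(1!×10!×2!) = 858

858


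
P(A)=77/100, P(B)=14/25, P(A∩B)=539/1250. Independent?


P(A)×P(B) = 539/1250
P(A∩B) = 539/1250
Equal ✓ → Independent

Yes, independent


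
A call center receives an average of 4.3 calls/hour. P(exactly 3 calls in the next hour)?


Poisson(λ=4.3): P(X=3) = e^(-λ)×λ^k/k!
= e^(-4.3) × 4.3^3 / 3!
≈ 0.01356855901 × 79.507 / 6 ≈ 0.179799

P(X=3) ≈ 0.179799 ≈ 17.98%


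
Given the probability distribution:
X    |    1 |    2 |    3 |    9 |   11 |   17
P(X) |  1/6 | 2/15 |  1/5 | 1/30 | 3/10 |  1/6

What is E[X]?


E[X] = Σ x·P(X=x)
= (1)×(1/6) + (2)×(2/15) + (3)×(1/5) + (9)×(1/30) + (11)×(3/10) + (17)×(1/6)
= 112/15

E[X] = 112/15


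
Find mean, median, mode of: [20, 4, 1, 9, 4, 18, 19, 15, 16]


Sorted: [1, 4, 4, 9, 15, 16, 18, 19, 20]
Mean = 106/9
Median = 15
Freq: {20: 1, 4: 2, 1: 1, 9: 1, 18: 1, 19: 1, 15: 1, 16: 1}
Mode: [4]

Mean=106/9, Median=15, Mode=4


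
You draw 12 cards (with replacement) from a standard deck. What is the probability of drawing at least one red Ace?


P(not a red Ace) = 50/52 = 25/26
P(none in 12 draws) = (25/26)^12 = 59604644775390625/95428956661682176
P(≥1 red Ace) = 1 - 59604644775390625/95428956661682176 = 35824311886291551/95428956661682176

P = 35824311886291551/95428956661682176 ≈ 37.54%


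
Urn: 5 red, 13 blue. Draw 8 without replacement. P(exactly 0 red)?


Hypergeometric: C(5,0)×C(13,8)/C(18,8)
= 1×1287/43758 = 1/34

P(X=0) = 1/34 ≈ 2.94%


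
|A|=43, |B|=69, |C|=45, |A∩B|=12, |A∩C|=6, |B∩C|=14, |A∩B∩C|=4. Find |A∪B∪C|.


|A∪B∪C| = 43+69+45-12-6-14+4 = 129

|A∪B∪C| = 129


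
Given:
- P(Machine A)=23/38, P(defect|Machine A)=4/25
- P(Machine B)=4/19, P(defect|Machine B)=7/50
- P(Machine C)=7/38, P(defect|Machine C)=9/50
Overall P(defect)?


P(B) = Σ P(B|Aᵢ)×P(Aᵢ)
  4/25×23/38 = 46/475
  7/50×4/19 = 14/475
  9/50×7/38 = 63/1900
Sum = 303/1900

P(defect) = 303/1900 ≈ 15.95%


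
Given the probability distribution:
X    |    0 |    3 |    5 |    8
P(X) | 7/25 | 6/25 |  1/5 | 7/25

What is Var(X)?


E[X] = 99/25
E[X²] = 627/25
Var(X) = E[X²] - (E[X])² = 627/25 - 9801/625 = 5874/625

Var(X) = 5874/625 ≈ 9.3984


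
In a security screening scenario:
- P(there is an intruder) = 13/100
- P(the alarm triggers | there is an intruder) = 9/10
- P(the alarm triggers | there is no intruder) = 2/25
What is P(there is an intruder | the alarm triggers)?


Using Bayes' theorem:
P(A|B) = P(B|A)·P(A) / P(B)

P(the alarm triggers) = 9/10 × 13/100 + 2/25 × 87/100
= 117/1000 + 87/1250 = 933/5000

P(there is an intruder|the alarm triggers) = (117/1000) / (933/5000) = 195/311

P(there is an intruder|the alarm triggers) = 195/311 ≈ 62.70%


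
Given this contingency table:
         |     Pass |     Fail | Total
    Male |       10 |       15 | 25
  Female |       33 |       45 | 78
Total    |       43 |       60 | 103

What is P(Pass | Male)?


P(Pass | Male) = 10/(10+15) = 10/25 = 2/5

P(Pass|Male) = 2/5 ≈ 40.00%


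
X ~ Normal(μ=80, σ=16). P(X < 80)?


z = (80-80)/16 = 0.0
P(Z < 0.0) = 0.5000

P(X < 80) ≈ 0.5000


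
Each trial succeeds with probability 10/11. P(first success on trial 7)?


Geometric: P(X=7) = (1-p)^(k-1)×p = (1/11)^6×10/11 = 10/19487171

P(X=7) = 10/19487171 ≈ 0.00%


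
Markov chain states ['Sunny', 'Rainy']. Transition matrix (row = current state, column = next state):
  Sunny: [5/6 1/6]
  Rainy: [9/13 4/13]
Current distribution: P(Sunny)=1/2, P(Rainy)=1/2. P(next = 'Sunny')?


P(next=Sunny) = Σᵢ P(now=i)×P(i→Sunny)
= 1/2×5/6 + 1/2×9/13
= 5/12 + 9/26 = 119/156

P = 119/156 ≈ 0.7628


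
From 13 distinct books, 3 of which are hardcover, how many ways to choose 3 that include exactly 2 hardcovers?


Choose 2 of the 3 hardcovers and 1 of the other 10 books:
C(3,2)×C(10,1) = 3×10 = 30

30


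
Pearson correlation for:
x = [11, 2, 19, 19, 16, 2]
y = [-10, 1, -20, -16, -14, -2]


n=6, Σx=69, Σy=-61, Σxy=-1020, Σx²=1107, Σy²=957
r = (6×(-1020) - 69×(-61))/√((6×1107 - 69²)(6×957 - (-61)²))
= -1911/√(1881×2021) = -1911/√3801501 ≈ -1911/1949.7438 ≈ -0.9801

r ≈ -0.9801


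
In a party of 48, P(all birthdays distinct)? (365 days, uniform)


P(all different) = Π(365-i)/365 for i=0..47
= (365/365)×(364/365)×...×(318/365)
= 0.039402

P ≈ 0.0394 ≈ 3.94%


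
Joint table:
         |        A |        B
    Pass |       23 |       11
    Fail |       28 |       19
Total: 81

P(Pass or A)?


P(Pass∨A) = P(Pass) + P(A) - P(Pass∧A)
= (34 + 51 - 23)/81 = 62/81

P = 62/81 ≈ 76.54%


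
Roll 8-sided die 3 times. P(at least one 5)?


P(no 5)^3 = (7/8)^3 = 343/512
P(≥1) = 1 - 343/512 = 169/512

P = 169/512 ≈ 33.01%


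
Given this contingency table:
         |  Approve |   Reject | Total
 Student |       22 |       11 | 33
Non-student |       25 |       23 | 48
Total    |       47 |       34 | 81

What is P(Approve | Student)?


P(Approve | Student) = 22/(22+11) = 22/33 = 2/3

P(Approve|Student) = 2/3 ≈ 66.67%


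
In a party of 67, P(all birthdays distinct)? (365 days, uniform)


P(all different) = Π(365-i)/365 for i=0..66
= (365/365)×(364/365)×...×(299/365)
= 0.001560

P ≈ 0.0016 ≈ 0.16%


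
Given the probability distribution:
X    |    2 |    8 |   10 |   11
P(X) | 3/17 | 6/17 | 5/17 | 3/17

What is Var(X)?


E[X] = 137/17
E[X²] = 1259/17
Var(X) = E[X²] - (E[X])² = 1259/17 - 18769/289 = 2634/289

Var(X) = 2634/289 ≈ 9.1142


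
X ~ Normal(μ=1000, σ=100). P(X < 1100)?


z = (1100-1000)/100 = 1.0
P(Z < 1.0) = 0.8413

P(X < 1100) ≈ 0.8413


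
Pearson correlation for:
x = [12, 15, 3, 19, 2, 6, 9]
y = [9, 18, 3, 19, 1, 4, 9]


n=7, Σx=66, Σy=63, Σxy=855, Σx²=860, Σy²=873
r = (7×855 - 66×63)/√((7×860 - 66²)(7×873 - 63²))
= 1827/√(1664×2142) = 1827/√3564288 ≈ 1827/1887.9322 ≈ 0.9677

r ≈ 0.9677


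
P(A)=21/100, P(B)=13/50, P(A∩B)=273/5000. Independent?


P(A)×P(B) = 273/5000
P(A∩B) = 273/5000
Equal ✓ → Independent

Yes, independent


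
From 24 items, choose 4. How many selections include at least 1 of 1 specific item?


Complement: C(24,4) - C(23,4) = 10626 - 8855 = 1771

1771


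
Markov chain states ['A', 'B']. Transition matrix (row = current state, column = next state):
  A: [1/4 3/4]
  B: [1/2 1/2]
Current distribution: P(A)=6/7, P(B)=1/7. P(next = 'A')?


P(next=A) = Σᵢ P(now=i)×P(i→A)
= 6/7×1/4 + 1/7×1/2
= 3/14 + 1/14 = 2/7

P = 2/7 ≈ 0.2857


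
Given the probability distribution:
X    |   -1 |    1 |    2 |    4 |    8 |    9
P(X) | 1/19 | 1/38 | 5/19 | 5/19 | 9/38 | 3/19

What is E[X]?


E[X] = Σ x·P(X=x)
= (-1)×(1/19) + (1)×(1/38) + (2)×(5/19) + (4)×(5/19) + (8)×(9/38) + (9)×(3/19)
= 185/38

E[X] = 185/38


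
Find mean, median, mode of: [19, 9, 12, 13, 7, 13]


Sorted: [7, 9, 12, 13, 13, 19]
Mean = 73/6
Median = 25/2
Freq: {19: 1, 9: 1, 12: 1, 13: 2, 7: 1}
Mode: [13]

Mean=73/6, Median=25/2, Mode=13


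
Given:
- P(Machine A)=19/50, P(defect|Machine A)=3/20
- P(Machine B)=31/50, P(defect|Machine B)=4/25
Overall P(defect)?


P(B) = Σ P(B|Aᵢ)×P(Aᵢ)
  3/20×19/50 = 57/1000
  4/25×31/50 = 62/625
Sum = 781/5000

P(defect) = 781/5000 ≈ 15.62%


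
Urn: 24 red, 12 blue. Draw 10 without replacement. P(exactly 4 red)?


Hypergeometric: C(24,4)×C(12,6)/C(36,10)
= 10626×924/254186856 = 1771/45849

P(X=4) = 1771/45849 ≈ 3.86%


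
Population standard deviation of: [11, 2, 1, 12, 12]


Mean = 38/5
  (11-38/5)²=289/25
  (2-38/5)²=784/25
  (1-38/5)²=1089/25
  (12-38/5)²=484/25
  (12-38/5)²=484/25
Σ(x-μ)² = 626/5
σ² = (626/5)/5 = 626/25

σ = √(626/25) ≈ 5.0040


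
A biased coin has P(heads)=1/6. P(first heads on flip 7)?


Geometric: P(X=7) = (1-p)^(k-1)×p = (5/6)^6×1/6 = 15625/279936

P(X=7) = 15625/279936 ≈ 5.58%


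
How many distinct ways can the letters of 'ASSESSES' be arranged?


Letters: 8, freq: {'A': 1, 'S': 5, 'E': 2}
8!/(1!×5!×2!) = 40320/240 = 168

168


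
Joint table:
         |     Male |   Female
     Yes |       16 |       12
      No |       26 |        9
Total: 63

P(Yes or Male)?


P(Yes∨Male) = P(Yes) + P(Male) - P(Yes∧Male)
= (28 + 42 - 16)/63 = 54/63 = 6/7

P = 6/7 ≈ 85.71%


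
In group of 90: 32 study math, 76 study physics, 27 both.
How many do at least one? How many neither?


|A∪B| = 32+76-27 = 81
Neither = 90-81 = 9

At least one: 81; Neither: 9


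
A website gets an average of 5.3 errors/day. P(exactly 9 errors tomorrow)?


Poisson(λ=5.3): P(X=9) = e^(-λ)×λ^k/k!
= e^(-5.3) × 5.3^9 / 9!
≈ 0.004991593907 × 3299763.5918 / 362880 ≈ 0.045390

P(X=9) ≈ 0.045390 ≈ 4.54%


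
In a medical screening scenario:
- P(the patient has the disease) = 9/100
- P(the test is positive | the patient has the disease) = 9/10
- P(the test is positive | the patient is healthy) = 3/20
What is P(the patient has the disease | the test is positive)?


Using Bayes' theorem:
P(A|B) = P(B|A)·P(A) / P(B)

P(the test is positive) = 9/10 × 9/100 + 3/20 × 91/100
= 81/1000 + 273/2000 = 87/400

P(the patient has the disease|the test is positive) = (81/1000) / (87/400) = 54/145

P(the patient has the disease|the test is positive) = 54/145 ≈ 37.24%


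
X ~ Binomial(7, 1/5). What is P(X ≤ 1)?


P(X ≤ 1) = Σ P(X=i) for i=0..1
P(X=0) = 16384/78125
P(X=1) = 28672/78125
Sum = 45056/78125

P(X ≤ 1) = 45056/78125 ≈ 57.67%


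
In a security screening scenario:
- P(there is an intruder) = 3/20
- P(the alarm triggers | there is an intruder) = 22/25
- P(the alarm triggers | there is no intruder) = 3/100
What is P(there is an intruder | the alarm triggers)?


Using Bayes' theorem:
P(A|B) = P(B|A)·P(A) / P(B)

P(the alarm triggers) = 22/25 × 3/20 + 3/100 × 17/20
= 33/250 + 51/2000 = 63/400

P(there is an intruder|the alarm triggers) = (33/250) / (63/400) = 88/105

P(there is an intruder|the alarm triggers) = 88/105 ≈ 83.81%


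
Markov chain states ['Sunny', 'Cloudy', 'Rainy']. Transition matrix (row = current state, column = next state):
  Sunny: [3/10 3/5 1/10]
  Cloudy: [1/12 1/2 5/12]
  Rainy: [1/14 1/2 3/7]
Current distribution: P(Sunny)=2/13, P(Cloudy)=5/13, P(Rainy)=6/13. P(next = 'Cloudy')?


P(next=Cloudy) = Σᵢ P(now=i)×P(i→Cloudy)
= 2/13×3/5 + 5/13×1/2 + 6/13×1/2
= 6/65 + 5/26 + 3/13 = 67/130

P = 67/130 ≈ 0.5154


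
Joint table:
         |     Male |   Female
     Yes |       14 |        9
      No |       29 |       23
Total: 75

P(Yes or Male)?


P(Yes∨Male) = P(Yes) + P(Male) - P(Yes∧Male)
= (23 + 43 - 14)/75 = 52/75

P = 52/75 ≈ 69.33%


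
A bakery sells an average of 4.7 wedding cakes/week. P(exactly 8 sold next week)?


Poisson(λ=4.7): P(X=8) = e^(-λ)×λ^k/k!
= e^(-4.7) × 4.7^8 / 8!
≈ 0.009095277102 × 238112.866618 / 40320 ≈ 0.053713

P(X=8) ≈ 0.053713 ≈ 5.37%


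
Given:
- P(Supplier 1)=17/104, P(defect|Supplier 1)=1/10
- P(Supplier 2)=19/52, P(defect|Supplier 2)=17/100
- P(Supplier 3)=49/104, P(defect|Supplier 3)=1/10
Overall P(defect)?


P(B) = Σ P(B|Aᵢ)×P(Aᵢ)
  1/10×17/104 = 17/1040
  17/100×19/52 = 323/5200
  1/10×49/104 = 49/1040
Sum = 653/5200

P(defect) = 653/5200 ≈ 12.56%


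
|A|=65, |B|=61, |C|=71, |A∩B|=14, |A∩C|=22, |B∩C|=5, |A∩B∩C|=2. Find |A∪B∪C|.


|A∪B∪C| = 65+61+71-14-22-5+2 = 158

|A∪B∪C| = 158


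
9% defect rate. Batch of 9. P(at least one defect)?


P(all good) = (91/100)^9 = 427929800129788411/1000000000000000000
P(≥1 defect) = 572070199870211589/1000000000000000000

P = 572070199870211589/1000000000000000000 ≈ 57.21%


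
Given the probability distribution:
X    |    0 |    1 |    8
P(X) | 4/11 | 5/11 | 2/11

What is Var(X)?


E[X] = 21/11
E[X²] = 133/11
Var(X) = E[X²] - (E[X])² = 133/11 - 441/121 = 1022/121

Var(X) = 1022/121 ≈ 8.4463


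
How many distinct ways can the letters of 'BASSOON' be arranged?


Letters: 7, freq: {'B': 1, 'A': 1, 'S': 2, 'O': 2, 'N': 1}
7!/(1!×1!×2!×2!×1!) = 5040/4 = 1260

1260


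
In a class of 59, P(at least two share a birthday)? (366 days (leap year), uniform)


P(all different) = Π(366-i)/366 for i=0..58
= 0.007112
P(match) = 1 - 0.007112 = 0.992888

P ≈ 0.9929 ≈ 99.29%


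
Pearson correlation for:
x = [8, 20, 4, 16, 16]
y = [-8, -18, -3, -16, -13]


n=5, Σx=64, Σy=-58, Σxy=-900, Σx²=992, Σy²=822
r = (5×(-900) - 64×(-58))/√((5×992 - 64²)(5×822 - (-58)²))
= -788/√(864×746) = -788/√644544 ≈ -788/802.8350 ≈ -0.9815

r ≈ -0.9815


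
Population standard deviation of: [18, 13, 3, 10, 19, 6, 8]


Mean = 77/7 = 11
  (18-11)²=49
  (13-11)²=4
  (3-11)²=64
  (10-11)²=1
  (19-11)²=64
  (6-11)²=25
  (8-11)²=9
Σ(x-μ)² = 216
σ² = 216/7

σ = √(216/7) ≈ 5.5549


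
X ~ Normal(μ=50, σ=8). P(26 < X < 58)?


z₁=(26-50)/8=-3.0, z₂=(58-50)/8=1.0
P = Φ(1.0) - Φ(-3.0) = 0.841345 - 0.001350 = 0.839995 ≈ 0.8400

P(26 < X < 58) ≈ 0.8400


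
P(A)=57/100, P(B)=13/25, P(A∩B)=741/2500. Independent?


P(A)×P(B) = 741/2500
P(A∩B) = 741/2500
Equal ✓ → Independent

Yes, independent


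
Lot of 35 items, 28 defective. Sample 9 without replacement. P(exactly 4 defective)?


Hypergeometric: C(28,4)×C(7,5)/C(35,9)
= 20475×21/70607460 = 4095/672452

P(X=4) = 4095/672452 ≈ 0.61%


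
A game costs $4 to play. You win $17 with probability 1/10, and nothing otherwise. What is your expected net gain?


E[gain] = (17-4)×1/10 + (-4)×9/10
= 13/10 - 18/5 = -23/10

Expected net gain = $-23/10 ≈ $-2.30


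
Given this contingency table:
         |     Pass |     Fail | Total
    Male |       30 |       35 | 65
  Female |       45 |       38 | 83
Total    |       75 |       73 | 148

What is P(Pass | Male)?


P(Pass | Male) = 30/(30+35) = 30/65 = 6/13

P(Pass|Male) = 6/13 ≈ 46.15%


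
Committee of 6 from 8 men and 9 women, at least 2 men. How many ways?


Count by #men:
  2M,4W: C(8,2)×C(9,4)=3528
  3M,3W: C(8,3)×C(9,3)=4704
  4M,2W: C(8,4)×C(9,2)=2520
  5M,1W: C(8,5)×C(9,1)=504
  6M,0W: C(8,6)×C(9,0)=28
Total = 11284

11284


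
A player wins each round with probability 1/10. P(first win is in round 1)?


Geometric: P(X=1) = (1-p)^(k-1)×p = (9/10)^0×1/10 = 1/10

P(X=1) = 1/10 ≈ 10.00%


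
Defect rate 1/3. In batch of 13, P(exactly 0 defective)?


Binomial: P(X=0) = C(13,0)×p^0×(1-p)^13
= 1 × 1 × 8192/1594323 = 8192/1594323

P(X=0) = 8192/1594323 ≈ 0.51%


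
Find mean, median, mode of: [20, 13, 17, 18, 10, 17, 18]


Sorted: [10, 13, 17, 17, 18, 18, 20]
Mean = 113/7
Median = 17
Freq: {20: 1, 13: 1, 17: 2, 18: 2, 10: 1}
Mode: [17, 18]

Mean=113/7, Median=17, Mode=[17, 18]


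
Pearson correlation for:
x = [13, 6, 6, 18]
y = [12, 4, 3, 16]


n=4, Σx=43, Σy=35, Σxy=486, Σx²=565, Σy²=425
r = (4×486 - 43×35)/√((4×565 - 43²)(4×425 - 35²))
= 439/√(411×475) = 439/√195225 ≈ 439/441.8427 ≈ 0.9936

r ≈ 0.9936


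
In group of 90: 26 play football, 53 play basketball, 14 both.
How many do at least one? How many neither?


|A∪B| = 26+53-14 = 65
Neither = 90-65 = 25

At least one: 65; Neither: 25


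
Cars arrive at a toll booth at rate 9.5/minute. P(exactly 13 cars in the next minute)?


Poisson(λ=9.5): P(X=13) = e^(-λ)×λ^k/k!
= e^(-9.5) × 9.5^13 / 13!
≈ 7.485182989e-05 × 5.1334208328e+12 / 6227020800 ≈ 0.061706

P(X=13) ≈ 0.061706 ≈ 6.17%


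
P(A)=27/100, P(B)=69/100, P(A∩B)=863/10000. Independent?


P(A)×P(B) = 1863/10000
P(A∩B) = 863/10000
Not equal → NOT independent

No, not independent


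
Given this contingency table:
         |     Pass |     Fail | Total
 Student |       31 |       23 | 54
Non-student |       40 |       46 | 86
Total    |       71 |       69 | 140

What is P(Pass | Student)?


P(Pass | Student) = 31/(31+23) = 31/54

P(Pass|Student) = 31/54 ≈ 57.41%


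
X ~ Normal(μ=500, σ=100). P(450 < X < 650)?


z₁=(450-500)/100=-0.5, z₂=(650-500)/100=1.5
P = Φ(1.5) - Φ(-0.5) = 0.933193 - 0.308538 = 0.624655 ≈ 0.6247

P(450 < X < 650) ≈ 0.6247


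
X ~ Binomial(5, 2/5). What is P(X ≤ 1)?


P(X ≤ 1) = Σ P(X=i) for i=0..1
P(X=0) = 243/3125
P(X=1) = 162/625
Sum = 1053/3125

P(X ≤ 1) = 1053/3125 ≈ 33.70%


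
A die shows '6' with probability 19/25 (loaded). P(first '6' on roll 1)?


Geometric: P(X=1) = (1-p)^(k-1)×p = (6/25)^0×19/25 = 19/25

P(X=1) = 19/25 ≈ 76.00%


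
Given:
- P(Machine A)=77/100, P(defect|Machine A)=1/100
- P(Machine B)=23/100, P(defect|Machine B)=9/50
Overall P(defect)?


P(B) = Σ P(B|Aᵢ)×P(Aᵢ)
  1/100×77/100 = 77/10000
  9/50×23/100 = 207/5000
Sum = 491/10000

P(defect) = 491/10000 ≈ 4.91%


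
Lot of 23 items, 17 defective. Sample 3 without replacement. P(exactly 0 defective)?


Hypergeometric: C(17,0)×C(6,3)/C(23,3)
= 1×20/1771 = 20/1771

P(X=0) = 20/1771 ≈ 1.13%


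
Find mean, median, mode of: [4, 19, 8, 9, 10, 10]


Sorted: [4, 8, 9, 10, 10, 19]
Mean = 60/6 = 10
Median = 19/2
Freq: {4: 1, 19: 1, 8: 1, 9: 1, 10: 2}
Mode: [10]

Mean=10, Median=19/2, Mode=10


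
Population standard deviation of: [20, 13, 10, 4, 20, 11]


Mean = 78/6 = 13
  (20-13)²=49
  (13-13)²=0
  (10-13)²=9
  (4-13)²=81
  (20-13)²=49
  (11-13)²=4
Σ(x-μ)² = 192
σ² = 192/6 = 32

σ = √(32) ≈ 5.6569


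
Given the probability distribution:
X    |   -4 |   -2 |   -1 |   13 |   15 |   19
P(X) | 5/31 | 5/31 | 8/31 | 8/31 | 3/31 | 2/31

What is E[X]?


E[X] = Σ x·P(X=x)
= (-4)×(5/31) + (-2)×(5/31) + (-1)×(8/31) + (13)×(8/31) + (15)×(3/31) + (19)×(2/31)
= 149/31

E[X] = 149/31


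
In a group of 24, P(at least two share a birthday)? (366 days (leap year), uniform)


P(all different) = Π(366-i)/366 for i=0..23
= 0.462654
P(match) = 1 - 0.462654 = 0.537346

P ≈ 0.5373 ≈ 53.73%


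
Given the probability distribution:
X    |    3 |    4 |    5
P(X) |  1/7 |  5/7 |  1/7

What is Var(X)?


E[X] = 4
E[X²] = 114/7
Var(X) = E[X²] - (E[X])² = 114/7 - 16 = 2/7

Var(X) = 2/7 ≈ 0.2857


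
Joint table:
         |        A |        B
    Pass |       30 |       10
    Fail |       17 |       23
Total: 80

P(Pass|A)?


P(Pass|A) = 30/(30+17) = 30/47

P = 30/47 ≈ 63.83%


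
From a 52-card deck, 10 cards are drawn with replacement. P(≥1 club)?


P(not a club) = 39/52 = 3/4
P(none in 10 draws) = (3/4)^10 = 59049/1048576
P(≥1 club) = 1 - 59049/1048576 = 989527/1048576

P = 989527/1048576 ≈ 94.37%


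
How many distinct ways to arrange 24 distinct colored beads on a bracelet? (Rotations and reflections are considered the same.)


Free circular arrangements: rotations and reflections both identified.
(n-1)!/2 = 23!/2 = 25852016738884976640000/2 = 12926008369442488320000

12926008369442488320000


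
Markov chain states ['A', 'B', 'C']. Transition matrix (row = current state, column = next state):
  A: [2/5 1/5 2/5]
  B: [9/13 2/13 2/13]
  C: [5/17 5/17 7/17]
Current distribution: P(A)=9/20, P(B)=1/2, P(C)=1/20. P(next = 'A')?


P(next=A) = Σᵢ P(now=i)×P(i→A)
= 9/20×2/5 + 1/2×9/13 + 1/20×5/17
= 9/50 + 9/26 + 1/68 = 11953/22100

P = 11953/22100 ≈ 0.5409


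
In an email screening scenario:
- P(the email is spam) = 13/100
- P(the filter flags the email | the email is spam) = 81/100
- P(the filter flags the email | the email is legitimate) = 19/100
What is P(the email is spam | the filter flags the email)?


Using Bayes' theorem:
P(A|B) = P(B|A)·P(A) / P(B)

P(the filter flags the email) = 81/100 × 13/100 + 19/100 × 87/100
= 1053/10000 + 1653/10000 = 1353/5000

P(the email is spam|the filter flags the email) = (1053/10000) / (1353/5000) = 351/902

P(the email is spam|the filter flags the email) = 351/902 ≈ 38.91%


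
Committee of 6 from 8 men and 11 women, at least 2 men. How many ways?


Count by #men:
  2M,4W: C(8,2)×C(11,4)=9240
  3M,3W: C(8,3)×C(11,3)=9240
  4M,2W: C(8,4)×C(11,2)=3850
  5M,1W: C(8,5)×C(11,1)=616
  6M,0W: C(8,6)×C(11,0)=28
Total = 22974

22974


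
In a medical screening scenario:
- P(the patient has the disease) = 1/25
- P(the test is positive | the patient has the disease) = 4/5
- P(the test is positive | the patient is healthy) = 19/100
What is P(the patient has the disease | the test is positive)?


Using Bayes' theorem:
P(A|B) = P(B|A)·P(A) / P(B)

P(the test is positive) = 4/5 × 1/25 + 19/100 × 24/25
= 4/125 + 114/625 = 134/625

P(the patient has the disease|the test is positive) = (4/125) / (134/625) = 10/67

P(the patient has the disease|the test is positive) = 10/67 ≈ 14.93%


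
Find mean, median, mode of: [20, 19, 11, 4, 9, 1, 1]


Sorted: [1, 1, 4, 9, 11, 19, 20]
Mean = 65/7
Median = 9
Freq: {20: 1, 19: 1, 11: 1, 4: 1, 9: 1, 1: 2}
Mode: [1]

Mean=65/7, Median=9, Mode=1


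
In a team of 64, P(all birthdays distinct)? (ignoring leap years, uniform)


P(all different) = Π(365-i)/365 for i=0..63
= (365/365)×(364/365)×...×(302/365)
= 0.002810

P ≈ 0.0028 ≈ 0.28%


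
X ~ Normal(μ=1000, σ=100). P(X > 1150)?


z = (1150-1000)/100 = 1.5
P(X > 1150) = 1 - P(Z ≤ 1.5) = 1 - 0.9332 = 0.0668

P(X > 1150) ≈ 0.0668


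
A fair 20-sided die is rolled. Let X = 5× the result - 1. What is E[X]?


E[die] = (1+20)/2 = 21/2
E[X] = 5×21/2 - 1 = 103/2

E[X] = 103/2


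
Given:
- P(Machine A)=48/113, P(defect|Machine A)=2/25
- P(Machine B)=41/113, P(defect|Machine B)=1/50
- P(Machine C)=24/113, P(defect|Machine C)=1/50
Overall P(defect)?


P(B) = Σ P(B|Aᵢ)×P(Aᵢ)
  2/25×48/113 = 96/2825
  1/50×41/113 = 41/5650
  1/50×24/113 = 12/2825
Sum = 257/5650

P(defect) = 257/5650 ≈ 4.55%


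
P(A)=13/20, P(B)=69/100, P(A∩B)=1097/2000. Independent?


P(A)×P(B) = 897/2000
P(A∩B) = 1097/2000
Not equal → NOT independent

No, not independent


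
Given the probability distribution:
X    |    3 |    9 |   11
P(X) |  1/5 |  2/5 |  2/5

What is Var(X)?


E[X] = 43/5
E[X²] = 413/5
Var(X) = E[X²] - (E[X])² = 413/5 - 1849/25 = 216/25

Var(X) = 216/25 ≈ 8.6400


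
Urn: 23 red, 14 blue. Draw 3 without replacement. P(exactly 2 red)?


Hypergeometric: C(23,2)×C(14,1)/C(37,3)
= 253×14/7770 = 253/555

P(X=2) = 253/555 ≈ 45.59%


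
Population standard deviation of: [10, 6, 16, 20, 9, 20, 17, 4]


Mean = 102/8 = 51/4
  (10-51/4)²=121/16
  (6-51/4)²=729/16
  (16-51/4)²=169/16
  (20-51/4)²=841/16
  (9-51/4)²=225/16
  (20-51/4)²=841/16
  (17-51/4)²=289/16
  (4-51/4)²=1225/16
Σ(x-μ)² = 555/2
σ² = (555/2)/8 = 555/16

σ = √(555/16) ≈ 5.8896


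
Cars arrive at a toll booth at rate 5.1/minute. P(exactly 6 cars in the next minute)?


Poisson(λ=5.1): P(X=6) = e^(-λ)×λ^k/k!
= e^(-5.1) × 5.1^6 / 6!
≈ 0.006096746566 × 17596.287801 / 720 ≈ 0.149000

P(X=6) ≈ 0.149000 ≈ 14.90%


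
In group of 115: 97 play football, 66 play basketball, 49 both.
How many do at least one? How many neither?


|A∪B| = 97+66-49 = 114
Neither = 115-114 = 1

At least one: 114; Neither: 1


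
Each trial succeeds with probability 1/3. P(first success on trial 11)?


Geometric: P(X=11) = (1-p)^(k-1)×p = (2/3)^10×1/3 = 1024/177147

P(X=11) = 1024/177147 ≈ 0.58%


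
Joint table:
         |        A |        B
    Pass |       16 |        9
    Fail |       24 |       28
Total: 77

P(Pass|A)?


P(Pass|A) = 16/(16+24) = 16/40 = 2/5

P = 2/5 ≈ 40.00%


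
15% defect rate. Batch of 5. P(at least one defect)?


P(all good) = (17/20)^5 = 1419857/3200000
P(≥1 defect) = 1780143/3200000

P = 1780143/3200000 ≈ 55.63%


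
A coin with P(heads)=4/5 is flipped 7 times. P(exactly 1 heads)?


Binomial: P(X=1) = C(7,1)×p^1×(1-p)^6
= 7 × 4/5 × 1/15625 = 28/78125

P(X=1) = 28/78125 ≈ 0.04%


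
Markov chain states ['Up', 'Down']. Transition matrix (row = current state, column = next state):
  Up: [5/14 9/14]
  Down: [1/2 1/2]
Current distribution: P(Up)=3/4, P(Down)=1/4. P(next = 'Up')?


P(next=Up) = Σᵢ P(now=i)×P(i→Up)
= 3/4×5/14 + 1/4×1/2
= 15/56 + 1/8 = 11/28

P = 11/28 ≈ 0.3929


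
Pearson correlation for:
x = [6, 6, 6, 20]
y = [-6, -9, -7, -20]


n=4, Σx=38, Σy=-42, Σxy=-532, Σx²=508, Σy²=566
r = (4×(-532) - 38×(-42))/√((4×508 - 38²)(4×566 - (-42)²))
= -532/√(588×500) = -532/√294000 ≈ -532/542.2177 ≈ -0.9812

r ≈ -0.9812


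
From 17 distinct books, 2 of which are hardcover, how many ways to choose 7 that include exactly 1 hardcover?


Choose 1 of the 2 hardcovers and 6 of the other 15 books:
C(2,1)×C(15,6) = 2×5005 = 10010

10010


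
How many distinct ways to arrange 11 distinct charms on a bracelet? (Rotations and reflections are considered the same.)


Free circular arrangements: rotations and reflections both identified.
(n-1)!/2 = 10!/2 = 3628800/2 = 1814400

1814400


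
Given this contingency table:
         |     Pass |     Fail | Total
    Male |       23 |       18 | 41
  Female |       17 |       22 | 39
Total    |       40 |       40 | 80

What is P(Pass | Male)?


P(Pass | Male) = 23/(23+18) = 23/41

P(Pass|Male) = 23/41 ≈ 56.10%


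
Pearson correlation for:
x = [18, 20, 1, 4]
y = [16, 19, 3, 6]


n=4, Σx=43, Σy=44, Σxy=695, Σx²=741, Σy²=662
r = (4×695 - 43×44)/√((4×741 - 43²)(4×662 - 44²))
= 888/√(1115×712) = 888/√793880 ≈ 888/890.9994 ≈ 0.9966

r ≈ 0.9966
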